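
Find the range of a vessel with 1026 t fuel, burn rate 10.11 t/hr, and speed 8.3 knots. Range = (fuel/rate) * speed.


Formula: endurance = fuel / rate; range = endurance * speed
Step 1 — endurance = 1026 / 10.11 = 101.4837 hours
Step 2 — range = 101.4837 * 8.3 ≈ 842.31 nautical miles (5 s.f.)

842.31 NM


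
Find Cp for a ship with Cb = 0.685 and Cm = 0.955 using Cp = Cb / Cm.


Formula: Cp = Cb / Cm
Substituting: Cp = 0.685 / 0.955
Result: Cp ≈ 0.71728 (5 s.f.)

0.71728


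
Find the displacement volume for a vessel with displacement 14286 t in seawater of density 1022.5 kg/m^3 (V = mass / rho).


Formula: V = mass / rho
Step 1 — convert tonnes to kg: 14286 t * 1000 = 14286000 kg
Step 2 — V = 14286000 / 1022.5 ≈ 13972 m^3 (5 s.f.)

13972 m^3


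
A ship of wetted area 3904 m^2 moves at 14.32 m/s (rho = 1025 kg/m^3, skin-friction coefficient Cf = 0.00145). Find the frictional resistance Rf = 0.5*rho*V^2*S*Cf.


Formula: Rf = 0.5 * rho * V^2 * S * Cf
Step 1 — V^2 = 14.32^2 = 205.0624
Step 2 — 0.5 * rho * V^2 = 0.5 * 1025 * 205.0624 = 105094.48
Step 3 — Rf = 105094.48 * 3904 * 0.00145 ≈ 594920 N (5 s.f.)

594920 N


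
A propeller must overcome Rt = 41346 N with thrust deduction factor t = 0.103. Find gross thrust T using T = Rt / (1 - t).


Formula: T = Rt / (1 - t)
Step 1 — (1 - t) = 1 - 0.103 = 0.897
Step 2 — T = 41346 / 0.897 ≈ 46094 N (5 s.f.)

46094 N


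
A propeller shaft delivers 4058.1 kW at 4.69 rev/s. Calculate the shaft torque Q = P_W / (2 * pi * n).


Formula: Q = P_W / (2 * pi * n)
Step 1 — P_W = 4058.1 kW * 1000 = 4058100.0 W
Step 2 — 2 * pi * n = 2 * pi * 4.69 = 29.468139
Step 3 — Q = 4058100.0 / 29.468139 ≈ 137710 N·m (5 s.f.)

137710 N·m


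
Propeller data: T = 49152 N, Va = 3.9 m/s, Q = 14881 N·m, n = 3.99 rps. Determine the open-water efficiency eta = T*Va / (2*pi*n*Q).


Formula: eta = T * Va / (2 * pi * n * Q)
Step 1 — numerator = T * Va = 49152 * 3.9 = 191692.8
Step 2 — 2 * pi * n = 2 * pi * 3.99 = 25.069909
Step 3 — denominator = 25.069909 * 14881 = 373065.32
Step 4 — eta = 191692.8 / 373065.32 ≈ 0.51383 (5 s.f.)

0.51383


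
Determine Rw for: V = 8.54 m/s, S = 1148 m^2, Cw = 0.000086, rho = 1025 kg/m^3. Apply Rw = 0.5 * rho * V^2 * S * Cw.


Formula: Rw = 0.5 * rho * V^2 * S * Cw
Step 1 — V^2 = 8.54^2 = 72.9316
Step 2 — 0.5 * rho * V^2 = 0.5 * 1025 * 72.9316 = 37377.445
Step 3 — Rw = 37377.445 * 1148 * 0.000086 ≈ 3690.2 N (5 s.f.)

3690.2 N


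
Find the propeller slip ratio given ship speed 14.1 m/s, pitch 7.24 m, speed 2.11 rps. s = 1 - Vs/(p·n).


Formula: s = 1 - Vs / (p * n)
Step 1 — p * n = 7.24 * 2.11 = 15.2764
Step 2 — Vs / (p*n) = 14.1 / 15.2764 = 0.922992 (6 d.p.)
Step 3 — s = 1 - 0.922992 = 0.077008

0.077008


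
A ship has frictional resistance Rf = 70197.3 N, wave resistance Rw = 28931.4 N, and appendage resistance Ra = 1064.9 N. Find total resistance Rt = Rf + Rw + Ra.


Formula: Rt = Rf + Rw + Ra
Substituting: Rt = 70197.3 + 28931.4 + 1064.9
Result: Rt = 100193.6 N

100193.6 N


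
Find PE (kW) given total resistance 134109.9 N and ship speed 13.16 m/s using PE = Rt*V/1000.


Formula: PE = Rt * V / 1000 (kW)
Step 1 — PE (W) = 134109.9 * 13.16 = 1764886.284 W
Step 2 — PE (kW) = 1764886.284 / 1000 ≈ 1764.9 kW (5 s.f.)

1764.9 kW


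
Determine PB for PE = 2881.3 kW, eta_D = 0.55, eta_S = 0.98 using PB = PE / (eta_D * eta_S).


Formula: PB = PE / (eta_D * eta_S)
Step 1 — combined efficiency = eta_D * eta_S = 0.55 * 0.98 = 0.539
Step 2 — PB = 2881.3 / 0.539 ≈ 5345.6 kW (5 s.f.)

5345.6 kW


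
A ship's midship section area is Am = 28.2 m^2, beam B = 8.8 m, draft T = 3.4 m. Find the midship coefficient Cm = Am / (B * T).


Formula: Cm = Am / (B * T)
Step 1 — B * T = 8.8 * 3.4 = 29.92 m^2
Step 2 — Cm = 28.2 / 29.92 ≈ 0.94251 (5 s.f.)

0.94251


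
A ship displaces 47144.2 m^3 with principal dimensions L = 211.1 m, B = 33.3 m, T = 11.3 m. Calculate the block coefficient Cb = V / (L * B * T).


Formula: Cb = V / (L * B * T)
Step 1 — L * B * T = 211.1 * 33.3 * 11.3 = 79434.819 m^3
Step 2 — Cb = 47144.2 / 79434.819 ≈ 0.59350 (5 s.f.)

0.59350


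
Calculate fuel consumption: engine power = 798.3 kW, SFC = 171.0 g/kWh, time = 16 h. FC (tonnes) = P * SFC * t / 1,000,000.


Formula: FC (tonnes) = P * SFC * t / 1,000,000
Step 1 — P * SFC * t = 798.3 * 171.0 * 16 = 2184148.8 g
Step 2 — FC (tonnes) = 2184148.8 / 1,000,000 ≈ 2.1841 tonnes (5 s.f.)

2.1841 tonnes


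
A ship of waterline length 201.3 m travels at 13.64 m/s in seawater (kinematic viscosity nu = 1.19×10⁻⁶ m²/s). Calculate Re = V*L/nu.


Formula: Re = V * L / nu
Step 1 — V * L = 13.64 * 201.3 = 2745.732 m^2/s
Step 2 — Re = 2745.732 / 1.19e-6 = 2.31e+09

2.31e+09


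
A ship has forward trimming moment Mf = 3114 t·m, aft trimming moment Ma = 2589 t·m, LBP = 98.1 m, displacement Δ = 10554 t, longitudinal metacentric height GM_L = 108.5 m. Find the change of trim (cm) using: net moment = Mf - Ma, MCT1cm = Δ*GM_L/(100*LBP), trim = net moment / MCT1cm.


Formula: net trimming moment = Mf - Ma; MCT1cm = Δ*GM_L/(100*LBP); trim = net moment / MCT1cm
Step 1 — net trimming moment = 3114 - 2589 = 525 t·m
Step 2 — MCT1cm = 10554 * 108.5 / (100 * 98.1) = 116.7287 t·m/cm
Step 3 — trim = 525 / 116.7287 ≈ 4.4976 cm (5 s.f.)

4.4976 cm


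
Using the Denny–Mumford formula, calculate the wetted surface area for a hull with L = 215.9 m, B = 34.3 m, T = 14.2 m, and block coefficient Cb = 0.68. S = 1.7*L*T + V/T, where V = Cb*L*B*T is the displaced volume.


Formula: S = 1.7*L*T + V/T with V = Cb*L*B*T, i.e. S = L * (1.7*T + Cb*B)
Step 1 — 1.7*T = 1.7 * 14.2 = 24.14 m
Step 2 — Cb*B = 0.68 * 34.3 = 23.324 m
Step 3 — 1.7*T + Cb*B = 24.14 + 23.324 = 47.464 m
Step 4 — S = 215.9 * 47.464 ≈ 10247 m^2 (5 s.f.)

10247 m^2


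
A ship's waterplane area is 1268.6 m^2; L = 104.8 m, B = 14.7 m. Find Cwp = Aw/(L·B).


Formula: Cwp = Aw / (L * B)
Step 1 — L * B = 104.8 * 14.7 = 1540.56 m^2
Step 2 — Cwp = 1268.6 / 1540.56 ≈ 0.82347 (5 s.f.)

0.82347


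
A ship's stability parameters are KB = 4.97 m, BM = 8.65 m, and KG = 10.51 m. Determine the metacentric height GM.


Formula: GM = KB + BM - KG
Step 1 — KM = KB + BM = 4.97 + 8.65 = 13.62 m
Step 2 — GM = KM - KG = 13.62 - 10.51 = 3.11 m

3.11 m


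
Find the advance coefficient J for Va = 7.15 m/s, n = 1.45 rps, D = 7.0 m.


Formula: J = Va / (n * D)
Step 1 — n * D = 1.45 * 7.0 = 10.15
Step 2 — J = 7.15 / 10.15 ≈ 0.70443 (5 s.f.)

0.70443


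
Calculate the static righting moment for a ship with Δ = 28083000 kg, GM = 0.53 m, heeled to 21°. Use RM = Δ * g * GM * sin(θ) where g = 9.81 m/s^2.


Formula: GZ = GM * sin(theta); RM = disp * g * GZ
Step 1 — GZ = 0.53 * sin(21°) = 0.53 * 0.358368 = 0.189935 m
Step 2 — RM = 28083000 * 9.81 * 0.189935 ≈ 52326000 N·m (5 s.f.)

52326000 N·m


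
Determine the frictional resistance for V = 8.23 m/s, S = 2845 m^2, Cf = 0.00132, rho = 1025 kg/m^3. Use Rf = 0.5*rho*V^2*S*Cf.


Formula: Rf = 0.5 * rho * V^2 * S * Cf
Step 1 — V^2 = 8.23^2 = 67.7329
Step 2 — 0.5 * rho * V^2 = 0.5 * 1025 * 67.7329 = 34713.11125
Step 3 — Rf = 34713.11125 * 2845 * 0.00132 ≈ 130360 N (5 s.f.)

130360 N


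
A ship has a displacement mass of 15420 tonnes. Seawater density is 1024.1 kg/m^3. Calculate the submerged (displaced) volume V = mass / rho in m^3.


Formula: V = mass / rho
Step 1 — convert tonnes to kg: 15420 t * 1000 = 15420000 kg
Step 2 — V = 15420000 / 1024.1 ≈ 15057 m^3 (5 s.f.)

15057 m^3


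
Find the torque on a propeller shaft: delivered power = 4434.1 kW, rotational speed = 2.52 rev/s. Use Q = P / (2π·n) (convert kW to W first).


Formula: Q = P_W / (2 * pi * n)
Step 1 — P_W = 4434.1 kW * 1000 = 4434100.0 W
Step 2 — 2 * pi * n = 2 * pi * 2.52 = 15.833627
Step 3 — Q = 4434100.0 / 15.833627 ≈ 280040 N·m (5 s.f.)

280040 N·m


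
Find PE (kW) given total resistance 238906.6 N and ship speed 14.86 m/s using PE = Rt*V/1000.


Formula: PE = Rt * V / 1000 (kW)
Step 1 — PE (W) = 238906.6 * 14.86 = 3550152.076 W
Step 2 — PE (kW) = 3550152.076 / 1000 ≈ 3550.2 kW (5 s.f.)

3550.2 kW


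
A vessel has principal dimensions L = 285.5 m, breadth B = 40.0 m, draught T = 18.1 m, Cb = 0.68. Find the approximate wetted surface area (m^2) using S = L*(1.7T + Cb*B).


Formula: S = 1.7*L*T + V/T with V = Cb*L*B*T, i.e. S = L * (1.7*T + Cb*B)
Step 1 — 1.7*T = 1.7 * 18.1 = 30.77 m
Step 2 — Cb*B = 0.68 * 40.0 = 27.2 m
Step 3 — 1.7*T + Cb*B = 30.77 + 27.2 = 57.97 m
Step 4 — S = 285.5 * 57.97 ≈ 16550 m^2 (5 s.f.)

16550 m^2


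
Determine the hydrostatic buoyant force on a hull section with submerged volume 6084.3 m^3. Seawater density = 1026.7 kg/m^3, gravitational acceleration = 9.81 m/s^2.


Formula: Fb = rho * g * V
Substituting: Fb = 1026.7 * 9.81 * 6084.3
Intermediate: 1026.7 * 9.81 = 10071.927
Result: Fb = 10071.927 * 6084.3 ≈ 61281000 N (5 s.f.)

61281000 N


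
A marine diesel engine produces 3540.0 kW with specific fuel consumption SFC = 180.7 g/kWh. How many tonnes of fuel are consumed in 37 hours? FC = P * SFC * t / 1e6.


Formula: FC (tonnes) = P * SFC * t / 1,000,000
Step 1 — P * SFC * t = 3540.0 * 180.7 * 37 = 23668086.0 g
Step 2 — FC (tonnes) = 23668086.0 / 1,000,000 ≈ 23.668 tonnes (5 s.f.)

23.668 tonnes


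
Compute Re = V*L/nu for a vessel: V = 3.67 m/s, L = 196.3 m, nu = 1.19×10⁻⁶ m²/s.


Formula: Re = V * L / nu
Step 1 — V * L = 3.67 * 196.3 = 720.421 m^2/s
Step 2 — Re = 720.421 / 1.19e-6 = 6.05e+08

6.05e+08


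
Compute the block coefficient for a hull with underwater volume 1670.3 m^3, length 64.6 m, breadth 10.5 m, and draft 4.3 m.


Formula: Cb = V / (L * B * T)
Step 1 — L * B * T = 64.6 * 10.5 * 4.3 = 2916.69 m^3
Step 2 — Cb = 1670.3 / 2916.69 ≈ 0.57267 (5 s.f.)

0.57267


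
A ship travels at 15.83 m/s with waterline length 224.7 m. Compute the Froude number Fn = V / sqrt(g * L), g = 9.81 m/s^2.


Formula: Fn = V / sqrt(g * L)
Step 1 — g * L = 9.81 * 224.7 = 2204.307
Step 2 — sqrt(g * L) = sqrt(2204.307) = 46.950048
Step 3 — Fn = 15.83 / 46.950048 ≈ 0.33717 (5 s.f.)

0.33717


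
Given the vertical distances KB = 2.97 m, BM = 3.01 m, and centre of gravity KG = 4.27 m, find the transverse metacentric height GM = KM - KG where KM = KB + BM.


Formula: GM = KB + BM - KG
Step 1 — KM = KB + BM = 2.97 + 3.01 = 5.98 m
Step 2 — GM = KM - KG = 5.98 - 4.27 = 1.71 m

1.71 m


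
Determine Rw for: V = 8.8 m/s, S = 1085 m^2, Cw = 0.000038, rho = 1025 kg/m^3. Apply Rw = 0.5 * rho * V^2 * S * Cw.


Formula: Rw = 0.5 * rho * V^2 * S * Cw
Step 1 — V^2 = 8.8^2 = 77.44
Step 2 — 0.5 * rho * V^2 = 0.5 * 1025 * 77.44 = 39688.0
Step 3 — Rw = 39688.0 * 1085 * 0.000038 ≈ 1636.3 N (5 s.f.)

1636.3 N


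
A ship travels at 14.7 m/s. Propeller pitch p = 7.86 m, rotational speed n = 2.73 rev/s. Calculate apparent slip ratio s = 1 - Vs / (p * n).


Formula: s = 1 - Vs / (p * n)
Step 1 — p * n = 7.86 * 2.73 = 21.4578
Step 2 — Vs / (p*n) = 14.7 / 21.4578 = 0.685066 (6 d.p.)
Step 3 — s = 1 - 0.685066 = 0.314934

0.314934


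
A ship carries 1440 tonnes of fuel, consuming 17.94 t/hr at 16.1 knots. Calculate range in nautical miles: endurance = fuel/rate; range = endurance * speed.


Formula: endurance = fuel / rate; range = endurance * speed
Step 1 — endurance = 1440 / 17.94 = 80.2676 hours
Step 2 — range = 80.2676 * 16.1 ≈ 1292.3 nautical miles (5 s.f.)

1292.3 NM


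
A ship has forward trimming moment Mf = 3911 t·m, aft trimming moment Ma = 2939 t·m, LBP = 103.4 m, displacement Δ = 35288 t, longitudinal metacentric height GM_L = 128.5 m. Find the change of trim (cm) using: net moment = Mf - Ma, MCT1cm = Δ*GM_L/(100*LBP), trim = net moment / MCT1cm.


Formula: net trimming moment = Mf - Ma; MCT1cm = Δ*GM_L/(100*LBP); trim = net moment / MCT1cm
Step 1 — net trimming moment = 3911 - 2939 = 972 t·m
Step 2 — MCT1cm = 35288 * 128.5 / (100 * 103.4) = 438.5404 t·m/cm
Step 3 — trim = 972 / 438.5404 ≈ 2.2164 cm (5 s.f.)

2.2164 cm


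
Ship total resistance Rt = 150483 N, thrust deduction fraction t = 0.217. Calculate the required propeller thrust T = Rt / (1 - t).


Formula: T = Rt / (1 - t)
Step 1 — (1 - t) = 1 - 0.217 = 0.783
Step 2 — T = 150483 / 0.783 ≈ 192190 N (5 s.f.)

192190 N


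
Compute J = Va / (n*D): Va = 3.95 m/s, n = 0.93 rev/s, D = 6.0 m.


Formula: J = Va / (n * D)
Step 1 — n * D = 0.93 * 6.0 = 5.58
Step 2 — J = 3.95 / 5.58 ≈ 0.70789 (5 s.f.)

0.70789


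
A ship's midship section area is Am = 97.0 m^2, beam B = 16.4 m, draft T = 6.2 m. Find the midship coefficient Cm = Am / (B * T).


Formula: Cm = Am / (B * T)
Step 1 — B * T = 16.4 * 6.2 = 101.68 m^2
Step 2 — Cm = 97.0 / 101.68 ≈ 0.95397 (5 s.f.)

0.95397


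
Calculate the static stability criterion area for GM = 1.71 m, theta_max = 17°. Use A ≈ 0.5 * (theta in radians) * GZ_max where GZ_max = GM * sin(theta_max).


Formula: GZ_max = GM * sin(theta); Area = 0.5 * theta_rad * GZ_max
Step 1 — GZ_max = 1.71 * sin(17°) = 1.71 * 0.292372 = 0.499956 m
Step 2 — theta_rad = 17 * pi/180 = 0.296706 rad
Step 3 — Area = 0.5 * 0.296706 * 0.499956 ≈ 0.074170 m·rad (5 s.f.)

0.074170 m·rad


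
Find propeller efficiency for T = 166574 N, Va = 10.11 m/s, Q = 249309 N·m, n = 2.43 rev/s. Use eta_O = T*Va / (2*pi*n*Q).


Formula: eta = T * Va / (2 * pi * n * Q)
Step 1 — numerator = T * Va = 166574 * 10.11 = 1684063.14
Step 2 — 2 * pi * n = 2 * pi * 2.43 = 15.26814
Step 3 — denominator = 15.26814 * 249309 = 3806484.72
Step 4 — eta = 1684063.14 / 3806484.72 ≈ 0.44242 (5 s.f.)

0.44242


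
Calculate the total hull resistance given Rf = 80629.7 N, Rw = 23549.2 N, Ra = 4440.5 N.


Formula: Rt = Rf + Rw + Ra
Substituting: Rt = 80629.7 + 23549.2 + 4440.5
Result: Rt = 108619.4 N

108619.4 N


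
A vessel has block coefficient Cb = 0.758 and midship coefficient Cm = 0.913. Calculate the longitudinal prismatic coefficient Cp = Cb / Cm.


Formula: Cp = Cb / Cm
Substituting: Cp = 0.758 / 0.913
Result: Cp ≈ 0.83023 (5 s.f.)

0.83023


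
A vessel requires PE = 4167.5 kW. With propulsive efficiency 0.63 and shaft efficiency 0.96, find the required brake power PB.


Formula: PB = PE / (eta_D * eta_S)
Step 1 — combined efficiency = eta_D * eta_S = 0.63 * 0.96 = 0.6048
Step 2 — PB = 4167.5 / 0.6048 ≈ 6890.7 kW (5 s.f.)

6890.7 kW


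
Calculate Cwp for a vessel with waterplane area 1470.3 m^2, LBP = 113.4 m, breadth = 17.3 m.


Formula: Cwp = Aw / (L * B)
Step 1 — L * B = 113.4 * 17.3 = 1961.82 m^2
Step 2 — Cwp = 1470.3 / 1961.82 ≈ 0.74946 (5 s.f.)

0.74946


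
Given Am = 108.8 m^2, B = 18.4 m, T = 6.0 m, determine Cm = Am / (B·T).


Formula: Cm = Am / (B * T)
Step 1 — B * T = 18.4 * 6.0 = 110.4 m^2
Step 2 — Cm = 108.8 / 110.4 ≈ 0.98551 (5 s.f.)

0.98551


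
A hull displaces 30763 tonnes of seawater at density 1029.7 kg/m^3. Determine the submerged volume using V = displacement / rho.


Formula: V = mass / rho
Step 1 — convert tonnes to kg: 30763 t * 1000 = 30763000 kg
Step 2 — V = 30763000 / 1029.7 ≈ 29876 m^3 (5 s.f.)

29876 m^3


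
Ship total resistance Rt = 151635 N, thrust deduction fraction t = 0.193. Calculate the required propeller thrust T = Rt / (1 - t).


Formula: T = Rt / (1 - t)
Step 1 — (1 - t) = 1 - 0.193 = 0.807
Step 2 — T = 151635 / 0.807 ≈ 187900 N (5 s.f.)

187900 N


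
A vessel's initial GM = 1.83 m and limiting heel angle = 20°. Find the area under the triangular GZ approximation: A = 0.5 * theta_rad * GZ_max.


Formula: GZ_max = GM * sin(theta); Area = 0.5 * theta_rad * GZ_max
Step 1 — GZ_max = 1.83 * sin(20°) = 1.83 * 0.34202 = 0.625897 m
Step 2 — theta_rad = 20 * pi/180 = 0.349066 rad
Step 3 — Area = 0.5 * 0.349066 * 0.625897 ≈ 0.10924 m·rad (5 s.f.)

0.10924 m·rad


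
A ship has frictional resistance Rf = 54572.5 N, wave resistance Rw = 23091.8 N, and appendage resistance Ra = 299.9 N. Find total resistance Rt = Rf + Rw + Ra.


Formula: Rt = Rf + Rw + Ra
Substituting: Rt = 54572.5 + 23091.8 + 299.9
Result: Rt = 77964.2 N

77964.2 N


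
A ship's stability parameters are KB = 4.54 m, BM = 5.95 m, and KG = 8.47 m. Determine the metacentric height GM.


Formula: GM = KB + BM - KG
Step 1 — KM = KB + BM = 4.54 + 5.95 = 10.49 m
Step 2 — GM = KM - KG = 10.49 - 8.47 = 2.02 m

2.02 m


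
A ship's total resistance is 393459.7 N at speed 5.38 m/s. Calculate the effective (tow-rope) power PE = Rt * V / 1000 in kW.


Formula: PE = Rt * V / 1000 (kW)
Step 1 — PE (W) = 393459.7 * 5.38 = 2116813.186 W
Step 2 — PE (kW) = 2116813.186 / 1000 ≈ 2116.8 kW (5 s.f.)

2116.8 kW


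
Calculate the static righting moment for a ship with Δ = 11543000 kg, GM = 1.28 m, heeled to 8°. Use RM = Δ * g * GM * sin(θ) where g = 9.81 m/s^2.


Formula: GZ = GM * sin(theta); RM = disp * g * GZ
Step 1 — GZ = 1.28 * sin(8°) = 1.28 * 0.139173 = 0.178141 m
Step 2 — RM = 11543000 * 9.81 * 0.178141 ≈ 20172000 N·m (5 s.f.)

20172000 N·m


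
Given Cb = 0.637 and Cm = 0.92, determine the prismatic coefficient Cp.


Formula: Cp = Cb / Cm
Substituting: Cp = 0.637 / 0.92
Result: Cp ≈ 0.69239 (5 s.f.)

0.69239


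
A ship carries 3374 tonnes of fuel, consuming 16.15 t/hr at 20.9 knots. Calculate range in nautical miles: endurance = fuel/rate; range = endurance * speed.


Formula: endurance = fuel / rate; range = endurance * speed
Step 1 — endurance = 3374 / 16.15 = 208.9164 hours
Step 2 — range = 208.9164 * 20.9 ≈ 4366.4 nautical miles (5 s.f.)

4366.4 NM


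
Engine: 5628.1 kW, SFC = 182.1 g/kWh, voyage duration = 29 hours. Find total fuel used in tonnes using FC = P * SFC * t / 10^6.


Formula: FC (tonnes) = P * SFC * t / 1,000,000
Step 1 — P * SFC * t = 5628.1 * 182.1 * 29 = 29721433.29 g
Step 2 — FC (tonnes) = 29721433.29 / 1,000,000 ≈ 29.721 tonnes (5 s.f.)

29.721 tonnes


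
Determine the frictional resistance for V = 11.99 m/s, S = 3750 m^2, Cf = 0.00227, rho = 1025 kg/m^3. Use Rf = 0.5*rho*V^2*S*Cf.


Formula: Rf = 0.5 * rho * V^2 * S * Cf
Step 1 — V^2 = 11.99^2 = 143.7601
Step 2 — 0.5 * rho * V^2 = 0.5 * 1025 * 143.7601 = 73677.05125
Step 3 — Rf = 73677.05125 * 3750 * 0.00227 ≈ 627180 N (5 s.f.)

627180 N


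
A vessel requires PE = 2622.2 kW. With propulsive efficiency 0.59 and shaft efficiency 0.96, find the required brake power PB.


Formula: PB = PE / (eta_D * eta_S)
Step 1 — combined efficiency = eta_D * eta_S = 0.59 * 0.96 = 0.5664
Step 2 — PB = 2622.2 / 0.5664 ≈ 4629.6 kW (5 s.f.)

4629.6 kW


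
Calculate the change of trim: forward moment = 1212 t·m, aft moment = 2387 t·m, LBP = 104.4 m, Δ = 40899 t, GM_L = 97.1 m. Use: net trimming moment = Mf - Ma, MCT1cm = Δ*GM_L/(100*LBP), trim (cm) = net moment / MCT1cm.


Formula: net trimming moment = Mf - Ma; MCT1cm = Δ*GM_L/(100*LBP); trim = net moment / MCT1cm
Step 1 — net trimming moment = 1212 - 2387 = -1175 t·m
Step 2 — MCT1cm = 40899 * 97.1 / (100 * 104.4) = 380.392 t·m/cm
Step 3 — trim = -1175 / 380.392 ≈ -3.0889 cm (5 s.f.)

-3.0889 cm


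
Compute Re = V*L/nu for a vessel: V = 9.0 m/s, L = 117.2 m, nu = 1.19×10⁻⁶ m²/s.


Formula: Re = V * L / nu
Step 1 — V * L = 9.0 * 117.2 = 1054.8 m^2/s
Step 2 — Re = 1054.8 / 1.19e-6 = 8.86e+08

8.86e+08


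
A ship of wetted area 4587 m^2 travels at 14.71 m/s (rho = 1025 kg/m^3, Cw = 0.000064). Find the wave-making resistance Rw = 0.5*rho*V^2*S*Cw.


Formula: Rw = 0.5 * rho * V^2 * S * Cw
Step 1 — V^2 = 14.71^2 = 216.3841
Step 2 — 0.5 * rho * V^2 = 0.5 * 1025 * 216.3841 = 110896.85125
Step 3 — Rw = 110896.85125 * 4587 * 0.000064 ≈ 32556 N (5 s.f.)

32556 N


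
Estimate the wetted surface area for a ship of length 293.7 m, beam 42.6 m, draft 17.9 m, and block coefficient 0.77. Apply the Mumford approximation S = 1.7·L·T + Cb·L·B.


Formula: S = 1.7*L*T + V/T with V = Cb*L*B*T, i.e. S = L * (1.7*T + Cb*B)
Step 1 — 1.7*T = 1.7 * 17.9 = 30.43 m
Step 2 — Cb*B = 0.77 * 42.6 = 32.802 m
Step 3 — 1.7*T + Cb*B = 30.43 + 32.802 = 63.232 m
Step 4 — S = 293.7 * 63.232 ≈ 18571 m^2 (5 s.f.)

18571 m^2


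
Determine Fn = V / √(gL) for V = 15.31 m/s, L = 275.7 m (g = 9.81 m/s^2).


Formula: Fn = V / sqrt(g * L)
Step 1 — g * L = 9.81 * 275.7 = 2704.617
Step 2 — sqrt(g * L) = sqrt(2704.617) = 52.005932
Step 3 — Fn = 15.31 / 52.005932 ≈ 0.29439 (5 s.f.)

0.29439


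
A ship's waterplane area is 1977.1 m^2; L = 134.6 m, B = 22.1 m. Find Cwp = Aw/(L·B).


Formula: Cwp = Aw / (L * B)
Step 1 — L * B = 134.6 * 22.1 = 2974.66 m^2
Step 2 — Cwp = 1977.1 / 2974.66 ≈ 0.66465 (5 s.f.)

0.66465


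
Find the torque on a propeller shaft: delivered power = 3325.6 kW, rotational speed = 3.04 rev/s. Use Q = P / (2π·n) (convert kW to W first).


Formula: Q = P_W / (2 * pi * n)
Step 1 — P_W = 3325.6 kW * 1000 = 3325600.0 W
Step 2 — 2 * pi * n = 2 * pi * 3.04 = 19.100883
Step 3 — Q = 3325600.0 / 19.100883 ≈ 174110 N·m (5 s.f.)

174110 N·m


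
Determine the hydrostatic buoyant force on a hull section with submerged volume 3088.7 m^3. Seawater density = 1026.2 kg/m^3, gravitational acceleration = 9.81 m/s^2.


Formula: Fb = rho * g * V
Substituting: Fb = 1026.2 * 9.81 * 3088.7
Intermediate: 1026.2 * 9.81 = 10067.022
Result: Fb = 10067.022 * 3088.7 ≈ 31094000 N (5 s.f.)

31094000 N


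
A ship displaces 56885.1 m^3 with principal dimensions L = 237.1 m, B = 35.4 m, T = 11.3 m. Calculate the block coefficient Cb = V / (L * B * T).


Formula: Cb = V / (L * B * T)
Step 1 — L * B * T = 237.1 * 35.4 * 11.3 = 94844.742 m^3
Step 2 — Cb = 56885.1 / 94844.742 ≈ 0.59977 (5 s.f.)

0.59977


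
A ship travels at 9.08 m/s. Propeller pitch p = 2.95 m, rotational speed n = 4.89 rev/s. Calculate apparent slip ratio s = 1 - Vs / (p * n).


Formula: s = 1 - Vs / (p * n)
Step 1 — p * n = 2.95 * 4.89 = 14.4255
Step 2 — Vs / (p*n) = 9.08 / 14.4255 = 0.629441 (6 d.p.)
Step 3 — s = 1 - 0.629441 = 0.370559

0.370559


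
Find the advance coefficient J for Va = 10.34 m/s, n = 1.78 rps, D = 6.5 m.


Formula: J = Va / (n * D)
Step 1 — n * D = 1.78 * 6.5 = 11.57
Step 2 — J = 10.34 / 11.57 ≈ 0.89369 (5 s.f.)

0.89369


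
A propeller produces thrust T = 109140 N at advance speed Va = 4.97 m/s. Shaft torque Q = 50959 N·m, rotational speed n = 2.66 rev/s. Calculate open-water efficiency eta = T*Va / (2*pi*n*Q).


Formula: eta = T * Va / (2 * pi * n * Q)
Step 1 — numerator = T * Va = 109140 * 4.97 = 542425.8
Step 2 — 2 * pi * n = 2 * pi * 2.66 = 16.713273
Step 3 — denominator = 16.713273 * 50959 = 851691.68
Step 4 — eta = 542425.8 / 851691.68 ≈ 0.63688 (5 s.f.)

0.63688


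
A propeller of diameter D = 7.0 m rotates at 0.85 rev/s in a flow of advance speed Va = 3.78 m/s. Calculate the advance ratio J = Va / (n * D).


Formula: J = Va / (n * D)
Step 1 — n * D = 0.85 * 7.0 = 5.95
Step 2 — J = 3.78 / 5.95 ≈ 0.63529 (5 s.f.)

0.63529


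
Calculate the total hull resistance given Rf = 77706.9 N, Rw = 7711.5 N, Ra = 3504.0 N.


Formula: Rt = Rf + Rw + Ra
Substituting: Rt = 77706.9 + 7711.5 + 3504.0
Result: Rt = 88922.4 N

88922.4 N


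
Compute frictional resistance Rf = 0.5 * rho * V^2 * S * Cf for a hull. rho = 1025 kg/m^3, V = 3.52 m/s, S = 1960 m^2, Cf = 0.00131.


Formula: Rf = 0.5 * rho * V^2 * S * Cf
Step 1 — V^2 = 3.52^2 = 12.3904
Step 2 — 0.5 * rho * V^2 = 0.5 * 1025 * 12.3904 = 6350.08
Step 3 — Rf = 6350.08 * 1960 * 0.00131 ≈ 16304 N (5 s.f.)

16304 N


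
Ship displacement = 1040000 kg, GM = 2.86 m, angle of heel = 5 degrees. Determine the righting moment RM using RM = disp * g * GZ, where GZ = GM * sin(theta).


Formula: GZ = GM * sin(theta); RM = disp * g * GZ
Step 1 — GZ = 2.86 * sin(5°) = 2.86 * 0.087156 = 0.249266 m
Step 2 — RM = 1040000 * 9.81 * 0.249266 ≈ 2543100 N·m (5 s.f.)

2543100 N·m


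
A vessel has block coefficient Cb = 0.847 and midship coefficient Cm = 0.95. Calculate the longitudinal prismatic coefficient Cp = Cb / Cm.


Formula: Cp = Cb / Cm
Substituting: Cp = 0.847 / 0.95
Result: Cp ≈ 0.89158 (5 s.f.)

0.89158


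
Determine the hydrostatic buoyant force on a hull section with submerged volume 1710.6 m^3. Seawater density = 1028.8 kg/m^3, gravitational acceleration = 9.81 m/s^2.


Formula: Fb = rho * g * V
Substituting: Fb = 1028.8 * 9.81 * 1710.6
Intermediate: 1028.8 * 9.81 = 10092.528
Result: Fb = 10092.528 * 1710.6 ≈ 17264000 N (5 s.f.)

17264000 N


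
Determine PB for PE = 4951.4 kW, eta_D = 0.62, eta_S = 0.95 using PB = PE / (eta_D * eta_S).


Formula: PB = PE / (eta_D * eta_S)
Step 1 — combined efficiency = eta_D * eta_S = 0.62 * 0.95 = 0.589
Step 2 — PB = 4951.4 / 0.589 ≈ 8406.5 kW (5 s.f.)

8406.5 kW


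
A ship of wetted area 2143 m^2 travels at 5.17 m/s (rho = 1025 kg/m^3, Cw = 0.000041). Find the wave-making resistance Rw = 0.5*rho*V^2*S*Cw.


Formula: Rw = 0.5 * rho * V^2 * S * Cw
Step 1 — V^2 = 5.17^2 = 26.7289
Step 2 — 0.5 * rho * V^2 = 0.5 * 1025 * 26.7289 = 13698.56125
Step 3 — Rw = 13698.56125 * 2143 * 0.000041 ≈ 1203.6 N (5 s.f.)

1203.6 N


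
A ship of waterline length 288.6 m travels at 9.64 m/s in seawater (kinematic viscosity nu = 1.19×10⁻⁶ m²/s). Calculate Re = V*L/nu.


Formula: Re = V * L / nu
Step 1 — V * L = 9.64 * 288.6 = 2782.104 m^2/s
Step 2 — Re = 2782.104 / 1.19e-6 = 2.34e+09

2.34e+09


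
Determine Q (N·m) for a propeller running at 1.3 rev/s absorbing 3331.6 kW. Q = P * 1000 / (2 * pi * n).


Formula: Q = P_W / (2 * pi * n)
Step 1 — P_W = 3331.6 kW * 1000 = 3331600.0 W
Step 2 — 2 * pi * n = 2 * pi * 1.3 = 8.168141
Step 3 — Q = 3331600.0 / 8.168141 ≈ 407880 N·m (5 s.f.)

407880 N·m


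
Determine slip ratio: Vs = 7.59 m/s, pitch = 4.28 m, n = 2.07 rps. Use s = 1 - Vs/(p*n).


Formula: s = 1 - Vs / (p * n)
Step 1 — p * n = 4.28 * 2.07 = 8.8596
Step 2 — Vs / (p*n) = 7.59 / 8.8596 = 0.856698 (6 d.p.)
Step 3 — s = 1 - 0.856698 = 0.143302

0.143302


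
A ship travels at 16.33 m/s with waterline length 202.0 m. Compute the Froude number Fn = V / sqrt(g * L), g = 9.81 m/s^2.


Formula: Fn = V / sqrt(g * L)
Step 1 — g * L = 9.81 * 202.0 = 1981.62
Step 2 — sqrt(g * L) = sqrt(1981.62) = 44.515391
Step 3 — Fn = 16.33 / 44.515391 ≈ 0.36684 (5 s.f.)

0.36684


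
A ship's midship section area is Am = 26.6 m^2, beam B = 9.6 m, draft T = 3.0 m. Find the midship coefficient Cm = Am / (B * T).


Formula: Cm = Am / (B * T)
Step 1 — B * T = 9.6 * 3.0 = 28.8 m^2
Step 2 — Cm = 26.6 / 28.8 ≈ 0.92361 (5 s.f.)

0.92361


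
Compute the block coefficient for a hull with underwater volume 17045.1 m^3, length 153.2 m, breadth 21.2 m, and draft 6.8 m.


Formula: Cb = V / (L * B * T)
Step 1 — L * B * T = 153.2 * 21.2 * 6.8 = 22085.312 m^3
Step 2 — Cb = 17045.1 / 22085.312 ≈ 0.77178 (5 s.f.)

0.77178


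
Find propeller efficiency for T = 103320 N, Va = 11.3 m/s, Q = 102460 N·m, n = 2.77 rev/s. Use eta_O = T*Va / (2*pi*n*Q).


Formula: eta = T * Va / (2 * pi * n * Q)
Step 1 — numerator = T * Va = 103320 * 11.3 = 1167516.0
Step 2 — 2 * pi * n = 2 * pi * 2.77 = 17.404423
Step 3 — denominator = 17.404423 * 102460 = 1783257.18
Step 4 — eta = 1167516.0 / 1783257.18 ≈ 0.65471 (5 s.f.)

0.65471


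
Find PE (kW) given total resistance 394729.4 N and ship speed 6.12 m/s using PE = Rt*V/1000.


Formula: PE = Rt * V / 1000 (kW)
Step 1 — PE (W) = 394729.4 * 6.12 = 2415743.928 W
Step 2 — PE (kW) = 2415743.928 / 1000 ≈ 2415.7 kW (5 s.f.)

2415.7 kW


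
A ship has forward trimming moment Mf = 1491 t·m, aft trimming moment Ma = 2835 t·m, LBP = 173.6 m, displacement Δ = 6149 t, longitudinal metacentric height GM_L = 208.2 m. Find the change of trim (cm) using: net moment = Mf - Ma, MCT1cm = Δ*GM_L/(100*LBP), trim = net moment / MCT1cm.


Formula: net trimming moment = Mf - Ma; MCT1cm = Δ*GM_L/(100*LBP); trim = net moment / MCT1cm
Step 1 — net trimming moment = 1491 - 2835 = -1344 t·m
Step 2 — MCT1cm = 6149 * 208.2 / (100 * 173.6) = 73.7455 t·m/cm
Step 3 — trim = -1344 / 73.7455 ≈ -18.225 cm (5 s.f.)

-18.225 cm


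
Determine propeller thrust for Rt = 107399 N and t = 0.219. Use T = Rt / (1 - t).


Formula: T = Rt / (1 - t)
Step 1 — (1 - t) = 1 - 0.219 = 0.781
Step 2 — T = 107399 / 0.781 ≈ 137510 N (5 s.f.)

137510 N


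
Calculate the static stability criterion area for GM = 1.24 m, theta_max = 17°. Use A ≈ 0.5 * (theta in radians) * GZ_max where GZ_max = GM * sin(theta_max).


Formula: GZ_max = GM * sin(theta); Area = 0.5 * theta_rad * GZ_max
Step 1 — GZ_max = 1.24 * sin(17°) = 1.24 * 0.292372 = 0.362541 m
Step 2 — theta_rad = 17 * pi/180 = 0.296706 rad
Step 3 — Area = 0.5 * 0.296706 * 0.362541 ≈ 0.053784 m·rad (5 s.f.)

0.053784 m·rad


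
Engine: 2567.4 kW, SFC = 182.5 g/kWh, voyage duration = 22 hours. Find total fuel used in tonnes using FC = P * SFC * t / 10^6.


Formula: FC (tonnes) = P * SFC * t / 1,000,000
Step 1 — P * SFC * t = 2567.4 * 182.5 * 22 = 10308111.0 g
Step 2 — FC (tonnes) = 10308111.0 / 1,000,000 ≈ 10.308 tonnes (5 s.f.)

10.308 tonnes


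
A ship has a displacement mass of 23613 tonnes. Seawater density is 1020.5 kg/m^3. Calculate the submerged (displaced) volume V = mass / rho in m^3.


Formula: V = mass / rho
Step 1 — convert tonnes to kg: 23613 t * 1000 = 23613000 kg
Step 2 — V = 23613000 / 1020.5 ≈ 23139 m^3 (5 s.f.)

23139 m^3


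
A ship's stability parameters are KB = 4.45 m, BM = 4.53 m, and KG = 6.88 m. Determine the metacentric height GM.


Formula: GM = KB + BM - KG
Step 1 — KM = KB + BM = 4.45 + 4.53 = 8.98 m
Step 2 — GM = KM - KG = 8.98 - 6.88 = 2.1 m

2.1 m


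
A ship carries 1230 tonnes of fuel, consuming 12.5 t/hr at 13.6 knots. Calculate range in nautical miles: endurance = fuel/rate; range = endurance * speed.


Formula: endurance = fuel / rate; range = endurance * speed
Step 1 — endurance = 1230 / 12.5 = 98.4 hours
Step 2 — range = 98.4 * 13.6 ≈ 1338.2 nautical miles (5 s.f.)

1338.2 NM


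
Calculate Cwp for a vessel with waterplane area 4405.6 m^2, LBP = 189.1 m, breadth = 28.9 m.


Formula: Cwp = Aw / (L * B)
Step 1 — L * B = 189.1 * 28.9 = 5464.99 m^2
Step 2 — Cwp = 4405.6 / 5464.99 ≈ 0.80615 (5 s.f.)

0.80615


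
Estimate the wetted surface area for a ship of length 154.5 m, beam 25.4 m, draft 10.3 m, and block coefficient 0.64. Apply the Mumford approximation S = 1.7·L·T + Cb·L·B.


Formula: S = 1.7*L*T + V/T with V = Cb*L*B*T, i.e. S = L * (1.7*T + Cb*B)
Step 1 — 1.7*T = 1.7 * 10.3 = 17.51 m
Step 2 — Cb*B = 0.64 * 25.4 = 16.256 m
Step 3 — 1.7*T + Cb*B = 17.51 + 16.256 = 33.766 m
Step 4 — S = 154.5 * 33.766 ≈ 5216.8 m^2 (5 s.f.)

5216.8 m^2


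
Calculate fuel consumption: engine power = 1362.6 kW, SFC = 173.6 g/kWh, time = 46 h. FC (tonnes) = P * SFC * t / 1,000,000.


Formula: FC (tonnes) = P * SFC * t / 1,000,000
Step 1 — P * SFC * t = 1362.6 * 173.6 * 46 = 10881178.56 g
Step 2 — FC (tonnes) = 10881178.56 / 1,000,000 ≈ 10.881 tonnes (5 s.f.)

10.881 tonnes


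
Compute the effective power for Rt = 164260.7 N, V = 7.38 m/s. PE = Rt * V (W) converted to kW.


Formula: PE = Rt * V / 1000 (kW)
Step 1 — PE (W) = 164260.7 * 7.38 = 1212243.966 W
Step 2 — PE (kW) = 1212243.966 / 1000 ≈ 1212.2 kW (5 s.f.)

1212.2 kW


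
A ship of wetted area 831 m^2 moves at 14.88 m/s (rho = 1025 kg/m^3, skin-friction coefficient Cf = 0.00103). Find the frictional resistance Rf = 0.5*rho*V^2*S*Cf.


Formula: Rf = 0.5 * rho * V^2 * S * Cf
Step 1 — V^2 = 14.88^2 = 221.4144
Step 2 — 0.5 * rho * V^2 = 0.5 * 1025 * 221.4144 = 113474.88
Step 3 — Rf = 113474.88 * 831 * 0.00103 ≈ 97127 N (5 s.f.)

97127 N


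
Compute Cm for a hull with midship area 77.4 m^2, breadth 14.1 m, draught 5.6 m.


Formula: Cm = Am / (B * T)
Step 1 — B * T = 14.1 * 5.6 = 78.96 m^2
Step 2 — Cm = 77.4 / 78.96 ≈ 0.98024 (5 s.f.)

0.98024


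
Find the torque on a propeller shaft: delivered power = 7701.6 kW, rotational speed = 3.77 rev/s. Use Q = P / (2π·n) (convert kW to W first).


Formula: Q = P_W / (2 * pi * n)
Step 1 — P_W = 7701.6 kW * 1000 = 7701600.0 W
Step 2 — 2 * pi * n = 2 * pi * 3.77 = 23.687609
Step 3 — Q = 7701600.0 / 23.687609 ≈ 325130 N·m (5 s.f.)

325130 N·m


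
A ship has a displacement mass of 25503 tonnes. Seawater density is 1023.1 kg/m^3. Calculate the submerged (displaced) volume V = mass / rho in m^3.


Formula: V = mass / rho
Step 1 — convert tonnes to kg: 25503 t * 1000 = 25503000 kg
Step 2 — V = 25503000 / 1023.1 ≈ 24927 m^3 (5 s.f.)

24927 m^3


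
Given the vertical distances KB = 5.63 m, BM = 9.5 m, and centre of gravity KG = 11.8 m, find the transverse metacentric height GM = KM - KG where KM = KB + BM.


Formula: GM = KB + BM - KG
Step 1 — KM = KB + BM = 5.63 + 9.5 = 15.13 m
Step 2 — GM = KM - KG = 15.13 - 11.8 = 3.33 m

3.33 m


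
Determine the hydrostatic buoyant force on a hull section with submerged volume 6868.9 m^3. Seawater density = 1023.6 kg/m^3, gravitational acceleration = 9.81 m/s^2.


Formula: Fb = rho * g * V
Substituting: Fb = 1023.6 * 9.81 * 6868.9
Intermediate: 1023.6 * 9.81 = 10041.516
Result: Fb = 10041.516 * 6868.9 ≈ 68974000 N (5 s.f.)

68974000 N


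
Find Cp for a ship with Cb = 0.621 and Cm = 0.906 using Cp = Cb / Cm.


Formula: Cp = Cb / Cm
Substituting: Cp = 0.621 / 0.906
Result: Cp ≈ 0.68543 (5 s.f.)

0.68543


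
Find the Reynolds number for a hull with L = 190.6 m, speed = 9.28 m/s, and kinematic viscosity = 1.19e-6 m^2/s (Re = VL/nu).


Formula: Re = V * L / nu
Step 1 — V * L = 9.28 * 190.6 = 1768.768 m^2/s
Step 2 — Re = 1768.768 / 1.19e-6 = 1.49e+09

1.49e+09


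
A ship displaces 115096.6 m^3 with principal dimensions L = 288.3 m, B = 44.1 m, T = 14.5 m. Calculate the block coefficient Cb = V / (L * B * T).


Formula: Cb = V / (L * B * T)
Step 1 — L * B * T = 288.3 * 44.1 * 14.5 = 184353.435 m^3
Step 2 — Cb = 115096.6 / 184353.435 ≈ 0.62433 (5 s.f.)

0.62433


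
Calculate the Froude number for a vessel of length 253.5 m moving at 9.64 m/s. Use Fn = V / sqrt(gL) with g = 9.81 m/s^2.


Formula: Fn = V / sqrt(g * L)
Step 1 — g * L = 9.81 * 253.5 = 2486.835
Step 2 — sqrt(g * L) = sqrt(2486.835) = 49.868176
Step 3 — Fn = 9.64 / 49.868176 ≈ 0.19331 (5 s.f.)

0.19331


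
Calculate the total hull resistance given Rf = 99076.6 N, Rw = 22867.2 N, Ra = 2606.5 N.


Formula: Rt = Rf + Rw + Ra
Substituting: Rt = 99076.6 + 22867.2 + 2606.5
Result: Rt = 124550.3 N

124550.3 N


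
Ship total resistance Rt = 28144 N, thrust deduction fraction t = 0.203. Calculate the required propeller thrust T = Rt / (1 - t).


Formula: T = Rt / (1 - t)
Step 1 — (1 - t) = 1 - 0.203 = 0.797
Step 2 — T = 28144 / 0.797 ≈ 35312 N (5 s.f.)

35312 N


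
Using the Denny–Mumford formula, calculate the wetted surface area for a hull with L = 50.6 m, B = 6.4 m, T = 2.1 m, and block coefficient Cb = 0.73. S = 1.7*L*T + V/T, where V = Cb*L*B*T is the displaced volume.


Formula: S = 1.7*L*T + V/T with V = Cb*L*B*T, i.e. S = L * (1.7*T + Cb*B)
Step 1 — 1.7*T = 1.7 * 2.1 = 3.57 m
Step 2 — Cb*B = 0.73 * 6.4 = 4.672 m
Step 3 — 1.7*T + Cb*B = 3.57 + 4.672 = 8.242 m
Step 4 — S = 50.6 * 8.242 ≈ 417.05 m^2 (5 s.f.)

417.05 m^2


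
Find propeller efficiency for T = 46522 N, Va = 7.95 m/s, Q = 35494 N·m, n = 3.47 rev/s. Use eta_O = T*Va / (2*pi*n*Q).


Formula: eta = T * Va / (2 * pi * n * Q)
Step 1 — numerator = T * Va = 46522 * 7.95 = 369849.9
Step 2 — 2 * pi * n = 2 * pi * 3.47 = 21.802653
Step 3 — denominator = 21.802653 * 35494 = 773863.37
Step 4 — eta = 369849.9 / 773863.37 ≈ 0.47793 (5 s.f.)

0.47793


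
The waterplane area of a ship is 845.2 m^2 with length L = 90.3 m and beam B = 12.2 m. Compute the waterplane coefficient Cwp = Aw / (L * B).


Formula: Cwp = Aw / (L * B)
Step 1 — L * B = 90.3 * 12.2 = 1101.66 m^2
Step 2 — Cwp = 845.2 / 1101.66 ≈ 0.76721 (5 s.f.)

0.76721


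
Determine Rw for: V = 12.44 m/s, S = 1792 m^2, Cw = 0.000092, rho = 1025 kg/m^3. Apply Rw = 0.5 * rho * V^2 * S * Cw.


Formula: Rw = 0.5 * rho * V^2 * S * Cw
Step 1 — V^2 = 12.44^2 = 154.7536
Step 2 — 0.5 * rho * V^2 = 0.5 * 1025 * 154.7536 = 79311.22
Step 3 — Rw = 79311.22 * 1792 * 0.000092 ≈ 13076 N (5 s.f.)

13076 N


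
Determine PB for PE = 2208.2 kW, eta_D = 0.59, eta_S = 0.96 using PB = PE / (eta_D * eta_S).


Formula: PB = PE / (eta_D * eta_S)
Step 1 — combined efficiency = eta_D * eta_S = 0.59 * 0.96 = 0.5664
Step 2 — PB = 2208.2 / 0.5664 ≈ 3898.7 kW (5 s.f.)

3898.7 kW


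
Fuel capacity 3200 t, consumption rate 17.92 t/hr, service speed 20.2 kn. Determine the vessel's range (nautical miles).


Formula: endurance = fuel / rate; range = endurance * speed
Step 1 — endurance = 3200 / 17.92 = 178.5714 hours
Step 2 — range = 178.5714 * 20.2 ≈ 3607.1 nautical miles (5 s.f.)

3607.1 NM


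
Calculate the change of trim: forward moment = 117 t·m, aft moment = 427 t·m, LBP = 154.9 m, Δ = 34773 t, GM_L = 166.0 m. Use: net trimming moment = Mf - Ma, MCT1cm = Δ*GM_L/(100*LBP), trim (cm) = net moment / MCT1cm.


Formula: net trimming moment = Mf - Ma; MCT1cm = Δ*GM_L/(100*LBP); trim = net moment / MCT1cm
Step 1 — net trimming moment = 117 - 427 = -310 t·m
Step 2 — MCT1cm = 34773 * 166.0 / (100 * 154.9) = 372.648 t·m/cm
Step 3 — trim = -310 / 372.648 ≈ -0.83188 cm (5 s.f.)

-0.83188 cm


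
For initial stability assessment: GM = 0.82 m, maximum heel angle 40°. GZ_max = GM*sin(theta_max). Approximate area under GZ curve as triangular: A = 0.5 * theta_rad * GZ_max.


Formula: GZ_max = GM * sin(theta); Area = 0.5 * theta_rad * GZ_max
Step 1 — GZ_max = 0.82 * sin(40°) = 0.82 * 0.642788 = 0.527086 m
Step 2 — theta_rad = 40 * pi/180 = 0.698132 rad
Step 3 — Area = 0.5 * 0.698132 * 0.527086 ≈ 0.18399 m·rad (5 s.f.)

0.18399 m·rad


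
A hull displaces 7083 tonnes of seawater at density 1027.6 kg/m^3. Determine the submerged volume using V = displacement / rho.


Formula: V = mass / rho
Step 1 — convert tonnes to kg: 7083 t * 1000 = 7083000 kg
Step 2 — V = 7083000 / 1027.6 ≈ 6892.8 m^3 (5 s.f.)

6892.8 m^3


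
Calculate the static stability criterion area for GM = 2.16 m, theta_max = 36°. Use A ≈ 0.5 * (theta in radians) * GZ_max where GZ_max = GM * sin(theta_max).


Formula: GZ_max = GM * sin(theta); Area = 0.5 * theta_rad * GZ_max
Step 1 — GZ_max = 2.16 * sin(36°) = 2.16 * 0.587785 = 1.269616 m
Step 2 — theta_rad = 36 * pi/180 = 0.628319 rad
Step 3 — Area = 0.5 * 0.628319 * 1.269616 ≈ 0.39886 m·rad (5 s.f.)

0.39886 m·rad


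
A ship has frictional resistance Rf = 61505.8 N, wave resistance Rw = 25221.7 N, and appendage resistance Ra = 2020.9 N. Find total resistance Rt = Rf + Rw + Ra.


Formula: Rt = Rf + Rw + Ra
Substituting: Rt = 61505.8 + 25221.7 + 2020.9
Result: Rt = 88748.4 N

88748.4 N


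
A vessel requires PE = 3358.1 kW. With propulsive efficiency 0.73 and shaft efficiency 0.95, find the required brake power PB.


Formula: PB = PE / (eta_D * eta_S)
Step 1 — combined efficiency = eta_D * eta_S = 0.73 * 0.95 = 0.6935
Step 2 — PB = 3358.1 / 0.6935 ≈ 4842.2 kW (5 s.f.)

4842.2 kW


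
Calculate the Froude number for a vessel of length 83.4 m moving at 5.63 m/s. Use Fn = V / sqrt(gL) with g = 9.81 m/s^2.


Formula: Fn = V / sqrt(g * L)
Step 1 — g * L = 9.81 * 83.4 = 818.154
Step 2 — sqrt(g * L) = sqrt(818.154) = 28.603391
Step 3 — Fn = 5.63 / 28.603391 ≈ 0.19683 (5 s.f.)

0.19683


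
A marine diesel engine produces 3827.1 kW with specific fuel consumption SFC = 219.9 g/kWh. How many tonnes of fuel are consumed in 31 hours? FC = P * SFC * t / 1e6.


Formula: FC (tonnes) = P * SFC * t / 1,000,000
Step 1 — P * SFC * t = 3827.1 * 219.9 * 31 = 26088957.99 g
Step 2 — FC (tonnes) = 26088957.99 / 1,000,000 ≈ 26.089 tonnes (5 s.f.)

26.089 tonnes
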